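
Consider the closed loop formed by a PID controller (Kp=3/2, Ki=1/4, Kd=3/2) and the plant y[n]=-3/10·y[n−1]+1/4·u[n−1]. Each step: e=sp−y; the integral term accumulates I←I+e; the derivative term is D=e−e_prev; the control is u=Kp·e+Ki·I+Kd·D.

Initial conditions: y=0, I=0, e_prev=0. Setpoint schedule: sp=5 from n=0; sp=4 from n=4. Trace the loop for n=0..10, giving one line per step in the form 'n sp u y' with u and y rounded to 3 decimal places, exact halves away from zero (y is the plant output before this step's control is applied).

0 5 16.250 0.000
1 5 -3.203 4.063
2 5 22.892 -2.020
3 5 -11.609 6.329
4 4 33.503 -4.801
5 4 -26.996 9.816
6 4 56.881 -9.694
7 4 -56.131 17.128
8 4 98.794 -19.171
9 4 -111.132 30.450
10 4 175.633 -36.918

(exact arithmetic carried between steps; '≈' marks a value shown rounded to 6 d.p. or computed from one; I and e_prev carry over from the previous line; the table rounds u and y to 3 d.p., halves away from zero)
n=0: y=0, sp=5, e=sp−y=5; I=5, D=e−e_prev=5; u=3/2·5+1/4·5+3/2·5=16.25; next y=-3/10·0+1/4·16.25=4.0625
n=1: y=4.0625, sp=5, e=sp−y=0.9375; I=5.9375, D=e−e_prev=-4.0625; u=3/2·0.9375+1/4·5.9375+3/2·(-4.0625)=-3.203125; next y=-3/10·4.0625+1/4·(-3.203125)≈-2.019531
n=2: y≈-2.019531, sp=5, e=sp−y≈7.019531; I≈12.957031, D=e−e_prev≈6.082031; u=3/2·7.019531+1/4·12.957031+3/2·6.082031≈22.891602; next y=-3/10·(-2.019531)+1/4·22.891602≈6.328760
n=3: y≈6.328760, sp=5, e=sp−y≈-1.328760; I≈11.628271, D=e−e_prev≈-8.348291; u=3/2·(-1.328760)+1/4·11.628271+3/2·(-8.348291)≈-11.608508; next y=-3/10·6.328760+1/4·(-11.608508)≈-4.800755
n=4: y≈-4.800755, sp=4, e=sp−y≈8.800755; I≈20.429026, D=e−e_prev≈10.129515; u=3/2·8.800755+1/4·20.429026+3/2·10.129515≈33.502661; next y=-3/10·(-4.800755)+1/4·33.502661≈9.815892
n=5: y≈9.815892, sp=4, e=sp−y≈-5.815892; I≈14.613135, D=e−e_prev≈-14.616647; u=3/2·(-5.815892)+1/4·14.613135+3/2·(-14.616647)≈-26.995524; next y=-3/10·9.815892+1/4·(-26.995524)≈-9.693649
n=6: y≈-9.693649, sp=4, e=sp−y≈13.693649; I≈28.306783, D=e−e_prev≈19.509540; u=3/2·13.693649+1/4·28.306783+3/2·19.509540≈56.881479; next y=-3/10·(-9.693649)+1/4·56.881479≈17.128464
n=7: y≈17.128464, sp=4, e=sp−y≈-13.128464; I≈15.178319, D=e−e_prev≈-26.822113; u=3/2·(-13.128464)+1/4·15.178319+3/2·(-26.822113)≈-56.131287; next y=-3/10·17.128464+1/4·(-56.131287)≈-19.171361
n=8: y≈-19.171361, sp=4, e=sp−y≈23.171361; I≈38.349680, D=e−e_prev≈36.299825; u=3/2·23.171361+1/4·38.349680+3/2·36.299825≈98.794200; next y=-3/10·(-19.171361)+1/4·98.794200≈30.449958
n=9: y≈30.449958, sp=4, e=sp−y≈-26.449958; I≈11.899722, D=e−e_prev≈-49.621319; u=3/2·(-26.449958)+1/4·11.899722+3/2·(-49.621319)≈-111.131986; next y=-3/10·30.449958+1/4·(-111.131986)≈-36.917984
n=10: y≈-36.917984, sp=4, e=sp−y≈40.917984; I≈52.817705, D=e−e_prev≈67.367942; u=3/2·40.917984+1/4·52.817705+3/2·67.367942≈175.633315; next y=-3/10·(-36.917984)+1/4·175.633315≈54.983724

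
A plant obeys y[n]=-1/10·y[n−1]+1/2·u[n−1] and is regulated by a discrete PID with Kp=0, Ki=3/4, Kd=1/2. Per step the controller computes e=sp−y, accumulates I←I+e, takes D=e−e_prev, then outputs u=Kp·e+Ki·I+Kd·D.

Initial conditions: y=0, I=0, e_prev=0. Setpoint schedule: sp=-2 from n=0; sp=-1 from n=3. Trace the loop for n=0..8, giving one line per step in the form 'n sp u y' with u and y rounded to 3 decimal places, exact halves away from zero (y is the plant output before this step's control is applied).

(exact arithmetic carried between steps; '≈' marks a value shown rounded to 6 d.p. or computed from one; I and e_prev carry over from the previous line; the table rounds u and y to 3 d.p., halves away from zero)
n=0: y=0, sp=-2, e=sp−y=-2; I=-2, D=e−e_prev=-2; u=0·(-2)+3/4·(-2)+1/2·(-2)=-2.5; next y=-1/10·0+1/2·(-2.5)=-1.25
n=1: y=-1.25, sp=-2, e=sp−y=-0.75; I=-2.75, D=e−e_prev=1.25; u=0·(-0.75)+3/4·(-2.75)+1/2·1.25=-1.4375; next y=-1/10·(-1.25)+1/2·(-1.4375)=-0.59375
n=2: y=-0.59375, sp=-2, e=sp−y=-1.40625; I=-4.15625, D=e−e_prev=-0.65625; u=0·(-1.40625)+3/4·(-4.15625)+1/2·(-0.65625)≈-3.445313; next y=-1/10·(-0.59375)+1/2·(-3.445313)≈-1.663281
n=3: y≈-1.663281, sp=-1, e=sp−y≈0.663281; I≈-3.492969, D=e−e_prev≈2.069531; u=0·0.663281+3/4·(-3.492969)+1/2·2.069531≈-1.584961; next y=-1/10·(-1.663281)+1/2·(-1.584961)≈-0.626152
n=4: y≈-0.626152, sp=-1, e=sp−y≈-0.373848; I≈-3.866816, D=e−e_prev≈-1.037129; u=0·(-0.373848)+3/4·(-3.866816)+1/2·(-1.037129)≈-3.418677; next y=-1/10·(-0.626152)+1/2·(-3.418677)≈-1.646723
n=5: y≈-1.646723, sp=-1, e=sp−y≈0.646723; I≈-3.220093, D=e−e_prev≈1.020571; u=0·0.646723+3/4·(-3.220093)+1/2·1.020571≈-1.904785; next y=-1/10·(-1.646723)+1/2·(-1.904785)≈-0.787720
n=6: y≈-0.787720, sp=-1, e=sp−y≈-0.212280; I≈-3.432373, D=e−e_prev≈-0.859003; u=0·(-0.212280)+3/4·(-3.432373)+1/2·(-0.859003)≈-3.003782; next y=-1/10·(-0.787720)+1/2·(-3.003782)≈-1.423119
n=7: y≈-1.423119, sp=-1, e=sp−y≈0.423119; I≈-3.009255, D=e−e_prev≈0.635399; u=0·0.423119+3/4·(-3.009255)+1/2·0.635399≈-1.939241; next y=-1/10·(-1.423119)+1/2·(-1.939241)≈-0.827309
n=8: y≈-0.827309, sp=-1, e=sp−y≈-0.172691; I≈-3.181946, D=e−e_prev≈-0.595810; u=0·(-0.172691)+3/4·(-3.181946)+1/2·(-0.595810)≈-2.684364; next y=-1/10·(-0.827309)+1/2·(-2.684364)≈-1.259451

0 -2 -2.500 0.000
1 -2 -1.438 -1.250
2 -2 -3.445 -0.594
3 -1 -1.585 -1.663
4 -1 -3.419 -0.626
5 -1 -1.905 -1.647
6 -1 -3.004 -0.788
7 -1 -1.939 -1.423
8 -1 -2.684 -0.827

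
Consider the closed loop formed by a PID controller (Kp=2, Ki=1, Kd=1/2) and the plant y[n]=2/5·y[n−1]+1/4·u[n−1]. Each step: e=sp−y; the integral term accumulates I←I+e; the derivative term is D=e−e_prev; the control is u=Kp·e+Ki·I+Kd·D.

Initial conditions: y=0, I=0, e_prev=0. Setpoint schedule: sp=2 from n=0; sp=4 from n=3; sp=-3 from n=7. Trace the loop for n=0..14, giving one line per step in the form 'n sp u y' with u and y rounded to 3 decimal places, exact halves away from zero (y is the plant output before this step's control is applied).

0 2 7.000 0.000
1 2 1.875 1.750
2 2 5.034 1.169
3 4 10.624 1.726
4 4 6.505 3.347
5 4 9.305 2.965
6 4 8.234 3.512
7 -3 -15.334 3.463
8 -3 2.368 -2.448
9 -3 -8.353 -0.387
10 -3 -3.439 -2.243
11 -3 -6.825 -1.757
12 -3 -5.543 -2.409
13 -3 -6.669 -2.349
14 -3 -6.388 -2.607

(exact arithmetic carried between steps; '≈' marks a value shown rounded to 6 d.p. or computed from one; I and e_prev carry over from the previous line; the table rounds u and y to 3 d.p., halves away from zero)
n=0: y=0, sp=2, e=sp−y=2; I=2, D=e−e_prev=2; u=2·2+1·2+1/2·2=7; next y=2/5·0+1/4·7=1.75
n=1: y=1.75, sp=2, e=sp−y=0.25; I=2.25, D=e−e_prev=-1.75; u=2·0.25+1·2.25+1/2·(-1.75)=1.875; next y=2/5·1.75+1/4·1.875=1.16875
n=2: y=1.16875, sp=2, e=sp−y=0.83125; I=3.08125, D=e−e_prev=0.58125; u=2·0.83125+1·3.08125+1/2·0.58125=5.034375; next y=2/5·1.16875+1/4·5.034375≈1.726094
n=3: y≈1.726094, sp=4, e=sp−y≈2.273906; I≈5.355156, D=e−e_prev≈1.442656; u=2·2.273906+1·5.355156+1/2·1.442656≈10.624297; next y=2/5·1.726094+1/4·10.624297≈3.346512
n=4: y≈3.346512, sp=4, e=sp−y≈0.653488; I≈6.008645, D=e−e_prev≈-1.620418; u=2·0.653488+1·6.008645+1/2·(-1.620418)≈6.505412; next y=2/5·3.346512+1/4·6.505412≈2.964958
n=5: y≈2.964958, sp=4, e=sp−y≈1.035042; I≈7.043687, D=e−e_prev≈0.381554; u=2·1.035042+1·7.043687+1/2·0.381554≈9.304548; next y=2/5·2.964958+1/4·9.304548≈3.512120
n=6: y≈3.512120, sp=4, e=sp−y≈0.487880; I≈7.531567, D=e−e_prev≈-0.547162; u=2·0.487880+1·7.531567+1/2·(-0.547162)≈8.233745; next y=2/5·3.512120+1/4·8.233745≈3.463284
n=7: y≈3.463284, sp=-3, e=sp−y≈-6.463284; I≈1.068282, D=e−e_prev≈-6.951164; u=2·(-6.463284)+1·1.068282+1/2·(-6.951164)≈-15.333868; next y=2/5·3.463284+1/4·(-15.333868)≈-2.448153
n=8: y≈-2.448153, sp=-3, e=sp−y≈-0.551847; I≈0.516436, D=e−e_prev≈5.911438; u=2·(-0.551847)+1·0.516436+1/2·5.911438≈2.368461; next y=2/5·(-2.448153)+1/4·2.368461≈-0.387146
n=9: y≈-0.387146, sp=-3, e=sp−y≈-2.612854; I≈-2.096418, D=e−e_prev≈-2.061007; u=2·(-2.612854)+1·(-2.096418)+1/2·(-2.061007)≈-8.352630; next y=2/5·(-0.387146)+1/4·(-8.352630)≈-2.243016
n=10: y≈-2.243016, sp=-3, e=sp−y≈-0.756984; I≈-2.853402, D=e−e_prev≈1.855870; u=2·(-0.756984)+1·(-2.853402)+1/2·1.855870≈-3.439436; next y=2/5·(-2.243016)+1/4·(-3.439436)≈-1.757065
n=11: y≈-1.757065, sp=-3, e=sp−y≈-1.242935; I≈-4.096337, D=e−e_prev≈-0.485951; u=2·(-1.242935)+1·(-4.096337)+1/2·(-0.485951)≈-6.825182; next y=2/5·(-1.757065)+1/4·(-6.825182)≈-2.409122
n=12: y≈-2.409122, sp=-3, e=sp−y≈-0.590878; I≈-4.687216, D=e−e_prev≈0.652056; u=2·(-0.590878)+1·(-4.687216)+1/2·0.652056≈-5.542944; next y=2/5·(-2.409122)+1/4·(-5.542944)≈-2.349385
n=13: y≈-2.349385, sp=-3, e=sp−y≈-0.650615; I≈-5.337831, D=e−e_prev≈-0.059737; u=2·(-0.650615)+1·(-5.337831)+1/2·(-0.059737)≈-6.668930; next y=2/5·(-2.349385)+1/4·(-6.668930)≈-2.606986
n=14: y≈-2.606986, sp=-3, e=sp−y≈-0.393014; I≈-5.730844, D=e−e_prev≈0.257602; u=2·(-0.393014)+1·(-5.730844)+1/2·0.257602≈-6.388071; next y=2/5·(-2.606986)+1/4·(-6.388071)≈-2.639812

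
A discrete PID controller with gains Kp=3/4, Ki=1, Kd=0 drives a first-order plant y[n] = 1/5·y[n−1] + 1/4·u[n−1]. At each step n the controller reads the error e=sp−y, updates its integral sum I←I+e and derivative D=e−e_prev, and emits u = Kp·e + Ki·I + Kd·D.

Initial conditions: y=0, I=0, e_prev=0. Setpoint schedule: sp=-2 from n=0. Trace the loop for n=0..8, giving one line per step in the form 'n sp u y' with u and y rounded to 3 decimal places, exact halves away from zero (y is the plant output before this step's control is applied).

0 -2 -3.500 0.000
1 -2 -3.969 -0.875
2 -2 -4.582 -1.167
3 -2 -5.044 -1.379
4 -2 -5.389 -1.537
5 -2 -5.646 -1.655
6 -2 -5.838 -1.742
7 -2 -5.981 -1.808
8 -2 -6.087 -1.857

(exact arithmetic carried between steps; '≈' marks a value shown rounded to 6 d.p. or computed from one; I and e_prev carry over from the previous line; the table rounds u and y to 3 d.p., halves away from zero)
n=0: y=0, sp=-2, e=sp−y=-2; I=-2, D=e−e_prev=-2; u=3/4·(-2)+1·(-2)+0·(-2)=-3.5; next y=1/5·0+1/4·(-3.5)=-0.875
n=1: y=-0.875, sp=-2, e=sp−y=-1.125; I=-3.125, D=e−e_prev=0.875; u=3/4·(-1.125)+1·(-3.125)+0·0.875=-3.96875; next y=1/5·(-0.875)+1/4·(-3.96875)≈-1.167188
n=2: y≈-1.167188, sp=-2, e=sp−y≈-0.832813; I≈-3.957813, D=e−e_prev≈0.292188; u=3/4·(-0.832813)+1·(-3.957813)+0·0.292188≈-4.582422; next y=1/5·(-1.167188)+1/4·(-4.582422)≈-1.379043
n=3: y≈-1.379043, sp=-2, e=sp−y≈-0.620957; I≈-4.578770, D=e−e_prev≈0.211855; u=3/4·(-0.620957)+1·(-4.578770)+0·0.211855≈-5.044487; next y=1/5·(-1.379043)+1/4·(-5.044487)≈-1.536930
n=4: y≈-1.536930, sp=-2, e=sp−y≈-0.463070; I≈-5.041839, D=e−e_prev≈0.157887; u=3/4·(-0.463070)+1·(-5.041839)+0·0.157887≈-5.389141; next y=1/5·(-1.536930)+1/4·(-5.389141)≈-1.654671
n=5: y≈-1.654671, sp=-2, e=sp−y≈-0.345329; I≈-5.387168, D=e−e_prev≈0.117741; u=3/4·(-0.345329)+1·(-5.387168)+0·0.117741≈-5.646164; next y=1/5·(-1.654671)+1/4·(-5.646164)≈-1.742475
n=6: y≈-1.742475, sp=-2, e=sp−y≈-0.257525; I≈-5.644692, D=e−e_prev≈0.087804; u=3/4·(-0.257525)+1·(-5.644692)+0·0.087804≈-5.837836; next y=1/5·(-1.742475)+1/4·(-5.837836)≈-1.807954
n=7: y≈-1.807954, sp=-2, e=sp−y≈-0.192046; I≈-5.836738, D=e−e_prev≈0.065479; u=3/4·(-0.192046)+1·(-5.836738)+0·0.065479≈-5.980773; next y=1/5·(-1.807954)+1/4·(-5.980773)≈-1.856784
n=8: y≈-1.856784, sp=-2, e=sp−y≈-0.143216; I≈-5.979954, D=e−e_prev≈0.048830; u=3/4·(-0.143216)+1·(-5.979954)+0·0.048830≈-6.087366; next y=1/5·(-1.856784)+1/4·(-6.087366)≈-1.893198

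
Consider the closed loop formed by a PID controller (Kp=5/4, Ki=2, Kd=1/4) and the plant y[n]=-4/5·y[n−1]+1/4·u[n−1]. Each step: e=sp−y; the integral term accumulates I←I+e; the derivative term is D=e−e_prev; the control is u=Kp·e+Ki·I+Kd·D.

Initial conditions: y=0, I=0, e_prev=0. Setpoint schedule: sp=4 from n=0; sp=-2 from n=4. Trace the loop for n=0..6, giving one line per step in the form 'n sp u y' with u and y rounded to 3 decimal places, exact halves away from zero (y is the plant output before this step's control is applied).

(exact arithmetic carried between steps; '≈' marks a value shown rounded to 6 d.p. or computed from one; I and e_prev carry over from the previous line; the table rounds u and y to 3 d.p., halves away from zero)
n=0: y=0, sp=4, e=sp−y=4; I=4, D=e−e_prev=4; u=5/4·4+2·4+1/4·4=14; next y=-4/5·0+1/4·14=3.5
n=1: y=3.5, sp=4, e=sp−y=0.5; I=4.5, D=e−e_prev=-3.5; u=5/4·0.5+2·4.5+1/4·(-3.5)=8.75; next y=-4/5·3.5+1/4·8.75=-0.6125
n=2: y=-0.6125, sp=4, e=sp−y=4.6125; I=9.1125, D=e−e_prev=4.1125; u=5/4·4.6125+2·9.1125+1/4·4.1125=25.01875; next y=-4/5·(-0.6125)+1/4·25.01875≈6.744688
n=3: y≈6.744688, sp=4, e=sp−y≈-2.744688; I≈6.367813, D=e−e_prev≈-7.357188; u=5/4·(-2.744688)+2·6.367813+1/4·(-7.357188)≈7.465469; next y=-4/5·6.744688+1/4·7.465469≈-3.529383
n=4: y≈-3.529383, sp=-2, e=sp−y≈1.529383; I≈7.897195, D=e−e_prev≈4.274070; u=5/4·1.529383+2·7.897195+1/4·4.274070≈18.774637; next y=-4/5·(-3.529383)+1/4·18.774637≈7.517165
n=5: y≈7.517165, sp=-2, e=sp−y≈-9.517165; I≈-1.619970, D=e−e_prev≈-11.046548; u=5/4·(-9.517165)+2·(-1.619970)+1/4·(-11.046548)≈-17.898034; next y=-4/5·7.517165+1/4·(-17.898034)≈-10.488241
n=6: y≈-10.488241, sp=-2, e=sp−y≈8.488241; I≈6.868271, D=e−e_prev≈18.005406; u=5/4·8.488241+2·6.868271+1/4·18.005406≈28.848194; next y=-4/5·(-10.488241)+1/4·28.848194≈15.602641

0 4 14.000 0.000
1 4 8.750 3.500
2 4 25.019 -0.613
3 4 7.465 6.745
4 -2 18.775 -3.529
5 -2 -17.898 7.517
6 -2 28.848 -10.488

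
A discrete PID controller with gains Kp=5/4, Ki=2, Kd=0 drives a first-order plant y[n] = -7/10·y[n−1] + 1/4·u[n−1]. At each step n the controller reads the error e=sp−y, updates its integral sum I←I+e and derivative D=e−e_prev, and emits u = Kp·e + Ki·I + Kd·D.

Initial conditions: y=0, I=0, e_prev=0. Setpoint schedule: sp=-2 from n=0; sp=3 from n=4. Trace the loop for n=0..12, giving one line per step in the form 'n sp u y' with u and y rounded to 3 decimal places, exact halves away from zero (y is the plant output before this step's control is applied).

(exact arithmetic carried between steps; '≈' marks a value shown rounded to 6 d.p. or computed from one; I and e_prev carry over from the previous line; the table rounds u and y to 3 d.p., halves away from zero)
n=0: y=0, sp=-2, e=sp−y=-2; I=-2, D=e−e_prev=-2; u=5/4·(-2)+2·(-2)+0·(-2)=-6.5; next y=-7/10·0+1/4·(-6.5)=-1.625
n=1: y=-1.625, sp=-2, e=sp−y=-0.375; I=-2.375, D=e−e_prev=1.625; u=5/4·(-0.375)+2·(-2.375)+0·1.625=-5.21875; next y=-7/10·(-1.625)+1/4·(-5.21875)≈-0.167188
n=2: y≈-0.167188, sp=-2, e=sp−y≈-1.832813; I≈-4.207813, D=e−e_prev≈-1.457813; u=5/4·(-1.832813)+2·(-4.207813)+0·(-1.457813)≈-10.706641; next y=-7/10·(-0.167188)+1/4·(-10.706641)≈-2.559629
n=3: y≈-2.559629, sp=-2, e=sp−y≈0.559629; I≈-3.648184, D=e−e_prev≈2.392441; u=5/4·0.559629+2·(-3.648184)+0·2.392441≈-6.596831; next y=-7/10·(-2.559629)+1/4·(-6.596831)≈0.142532
n=4: y≈0.142532, sp=3, e=sp−y≈2.857468; I≈-0.790716, D=e−e_prev≈2.297839; u=5/4·2.857468+2·(-0.790716)+0·2.297839≈1.990402; next y=-7/10·0.142532+1/4·1.990402≈0.397828
n=5: y≈0.397828, sp=3, e=sp−y≈2.602172; I≈1.811456, D=e−e_prev≈-0.255295; u=5/4·2.602172+2·1.811456+0·(-0.255295)≈6.875627; next y=-7/10·0.397828+1/4·6.875627≈1.440427
n=6: y≈1.440427, sp=3, e=sp−y≈1.559573; I≈3.371029, D=e−e_prev≈-1.042600; u=5/4·1.559573+2·3.371029+0·(-1.042600)≈8.691523; next y=-7/10·1.440427+1/4·8.691523≈1.164582
n=7: y≈1.164582, sp=3, e=sp−y≈1.835418; I≈5.206447, D=e−e_prev≈0.275846; u=5/4·1.835418+2·5.206447+0·0.275846≈12.707167; next y=-7/10·1.164582+1/4·12.707167≈2.361585
n=8: y≈2.361585, sp=3, e=sp−y≈0.638415; I≈5.844862, D=e−e_prev≈-1.197003; u=5/4·0.638415+2·5.844862+0·(-1.197003)≈12.487744; next y=-7/10·2.361585+1/4·12.487744≈1.468827
n=9: y≈1.468827, sp=3, e=sp−y≈1.531173; I≈7.376036, D=e−e_prev≈0.892758; u=5/4·1.531173+2·7.376036+0·0.892758≈16.666038; next y=-7/10·1.468827+1/4·16.666038≈3.138331
n=10: y≈3.138331, sp=3, e=sp−y≈-0.138331; I≈7.237705, D=e−e_prev≈-1.669504; u=5/4·(-0.138331)+2·7.237705+0·(-1.669504)≈14.302497; next y=-7/10·3.138331+1/4·14.302497≈1.378793
n=11: y≈1.378793, sp=3, e=sp−y≈1.621207; I≈8.858912, D=e−e_prev≈1.759538; u=5/4·1.621207+2·8.858912+0·1.759538≈19.744334; next y=-7/10·1.378793+1/4·19.744334≈3.970929
n=12: y≈3.970929, sp=3, e=sp−y≈-0.970929; I≈7.887984, D=e−e_prev≈-2.592136; u=5/4·(-0.970929)+2·7.887984+0·(-2.592136)≈14.562307; next y=-7/10·3.970929+1/4·14.562307≈0.860927

0 -2 -6.500 0.000
1 -2 -5.219 -1.625
2 -2 -10.707 -0.167
3 -2 -6.597 -2.560
4 3 1.990 0.143
5 3 6.876 0.398
6 3 8.692 1.440
7 3 12.707 1.165
8 3 12.488 2.362
9 3 16.666 1.469
10 3 14.302 3.138
11 3 19.744 1.379
12 3 14.562 3.971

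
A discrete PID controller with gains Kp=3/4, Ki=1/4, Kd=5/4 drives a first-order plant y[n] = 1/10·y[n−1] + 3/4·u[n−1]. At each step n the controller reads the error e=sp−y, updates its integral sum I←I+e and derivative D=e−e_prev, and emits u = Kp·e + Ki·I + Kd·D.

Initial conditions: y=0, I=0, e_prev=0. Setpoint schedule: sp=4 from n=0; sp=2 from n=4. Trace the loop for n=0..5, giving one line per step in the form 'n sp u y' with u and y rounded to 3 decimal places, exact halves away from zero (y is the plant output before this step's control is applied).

(exact arithmetic carried between steps; '≈' marks a value shown rounded to 6 d.p. or computed from one; I and e_prev carry over from the previous line; the table rounds u and y to 3 d.p., halves away from zero)
n=0: y=0, sp=4, e=sp−y=4; I=4, D=e−e_prev=4; u=3/4·4+1/4·4+5/4·4=9; next y=1/10·0+3/4·9=6.75
n=1: y=6.75, sp=4, e=sp−y=-2.75; I=1.25, D=e−e_prev=-6.75; u=3/4·(-2.75)+1/4·1.25+5/4·(-6.75)=-10.1875; next y=1/10·6.75+3/4·(-10.1875)=-6.965625
n=2: y=-6.965625, sp=4, e=sp−y=10.965625; I=12.215625, D=e−e_prev=13.715625; u=3/4·10.965625+1/4·12.215625+5/4·13.715625≈28.422656; next y=1/10·(-6.965625)+3/4·28.422656≈20.620430
n=3: y≈20.620430, sp=4, e=sp−y≈-16.620430; I≈-4.404805, D=e−e_prev≈-27.586055; u=3/4·(-16.620430)+1/4·(-4.404805)+5/4·(-27.586055)≈-48.049092; next y=1/10·20.620430+3/4·(-48.049092)≈-33.974776
n=4: y≈-33.974776, sp=2, e=sp−y≈35.974776; I≈31.569971, D=e−e_prev≈52.595206; u=3/4·35.974776+1/4·31.569971+5/4·52.595206≈100.617582; next y=1/10·(-33.974776)+3/4·100.617582≈72.065709
n=5: y≈72.065709, sp=2, e=sp−y≈-70.065709; I≈-38.495737, D=e−e_prev≈-106.040485; u=3/4·(-70.065709)+1/4·(-38.495737)+5/4·(-106.040485)≈-194.723822; next y=1/10·72.065709+3/4·(-194.723822)≈-138.836295

0 4 9.000 0.000
1 4 -10.188 6.750
2 4 28.423 -6.966
3 4 -48.049 20.620
4 2 100.618 -33.975
5 2 -194.724 72.066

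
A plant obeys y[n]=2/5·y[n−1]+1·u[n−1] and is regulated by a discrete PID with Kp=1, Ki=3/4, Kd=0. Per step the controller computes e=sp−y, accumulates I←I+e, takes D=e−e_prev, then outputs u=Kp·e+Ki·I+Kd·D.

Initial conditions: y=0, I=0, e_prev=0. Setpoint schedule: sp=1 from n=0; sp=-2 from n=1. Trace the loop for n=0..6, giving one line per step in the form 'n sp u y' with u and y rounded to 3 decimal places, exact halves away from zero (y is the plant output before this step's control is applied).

(exact arithmetic carried between steps; '≈' marks a value shown rounded to 6 d.p. or computed from one; I and e_prev carry over from the previous line; the table rounds u and y to 3 d.p., halves away from zero)
n=0: y=0, sp=1, e=sp−y=1; I=1, D=e−e_prev=1; u=1·1+3/4·1+0·1=1.75; next y=2/5·0+1·1.75=1.75
n=1: y=1.75, sp=-2, e=sp−y=-3.75; I=-2.75, D=e−e_prev=-4.75; u=1·(-3.75)+3/4·(-2.75)+0·(-4.75)=-5.8125; next y=2/5·1.75+1·(-5.8125)=-5.1125
n=2: y=-5.1125, sp=-2, e=sp−y=3.1125; I=0.3625, D=e−e_prev=6.8625; u=1·3.1125+3/4·0.3625+0·6.8625=3.384375; next y=2/5·(-5.1125)+1·3.384375=1.339375
n=3: y=1.339375, sp=-2, e=sp−y=-3.339375; I=-2.976875, D=e−e_prev=-6.451875; u=1·(-3.339375)+3/4·(-2.976875)+0·(-6.451875)≈-5.572031; next y=2/5·1.339375+1·(-5.572031)≈-5.036281
n=4: y≈-5.036281, sp=-2, e=sp−y≈3.036281; I≈0.059406, D=e−e_prev≈6.375656; u=1·3.036281+3/4·0.059406+0·6.375656≈3.080836; next y=2/5·(-5.036281)+1·3.080836≈1.066323
n=5: y≈1.066323, sp=-2, e=sp−y≈-3.066323; I≈-3.006917, D=e−e_prev≈-6.102605; u=1·(-3.066323)+3/4·(-3.006917)+0·(-6.102605)≈-5.321511; next y=2/5·1.066323+1·(-5.321511)≈-4.894982
n=6: y≈-4.894982, sp=-2, e=sp−y≈2.894982; I≈-0.111935, D=e−e_prev≈5.961305; u=1·2.894982+3/4·(-0.111935)+0·5.961305≈2.811031; next y=2/5·(-4.894982)+1·2.811031≈0.853038

0 1 1.750 0.000
1 -2 -5.813 1.750
2 -2 3.384 -5.113
3 -2 -5.572 1.339
4 -2 3.081 -5.036
5 -2 -5.322 1.066
6 -2 2.811 -4.895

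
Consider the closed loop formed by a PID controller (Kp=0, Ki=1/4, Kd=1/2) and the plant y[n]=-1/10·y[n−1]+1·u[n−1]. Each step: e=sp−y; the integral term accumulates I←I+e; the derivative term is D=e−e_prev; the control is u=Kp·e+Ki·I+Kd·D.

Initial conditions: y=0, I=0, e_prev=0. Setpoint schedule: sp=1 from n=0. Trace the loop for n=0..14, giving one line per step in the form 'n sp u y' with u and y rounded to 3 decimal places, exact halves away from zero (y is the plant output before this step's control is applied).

0 1 0.750 0.000
1 1 -0.063 0.750
2 1 1.041 -0.138
3 1 -0.013 1.054
4 1 1.449 -0.118
5 1 -0.042 1.461
6 1 1.869 -0.188
7 1 -0.215 1.888
8 1 2.320 -0.404
9 1 -0.548 2.360
10 1 2.852 -0.784
11 1 -1.060 2.930
12 1 3.527 -1.353
13 1 -1.788 3.663
14 1 4.417 -2.154

(exact arithmetic carried between steps; '≈' marks a value shown rounded to 6 d.p. or computed from one; I and e_prev carry over from the previous line; the table rounds u and y to 3 d.p., halves away from zero)
n=0: y=0, sp=1, e=sp−y=1; I=1, D=e−e_prev=1; u=0·1+1/4·1+1/2·1=0.75; next y=-1/10·0+1·0.75=0.75
n=1: y=0.75, sp=1, e=sp−y=0.25; I=1.25, D=e−e_prev=-0.75; u=0·0.25+1/4·1.25+1/2·(-0.75)=-0.0625; next y=-1/10·0.75+1·(-0.0625)=-0.1375
n=2: y=-0.1375, sp=1, e=sp−y=1.1375; I=2.3875, D=e−e_prev=0.8875; u=0·1.1375+1/4·2.3875+1/2·0.8875=1.040625; next y=-1/10·(-0.1375)+1·1.040625=1.054375
n=3: y=1.054375, sp=1, e=sp−y=-0.054375; I=2.333125, D=e−e_prev=-1.191875; u=0·(-0.054375)+1/4·2.333125+1/2·(-1.191875)≈-0.012656; next y=-1/10·1.054375+1·(-0.012656)≈-0.118094
n=4: y≈-0.118094, sp=1, e=sp−y≈1.118094; I≈3.451219, D=e−e_prev≈1.172469; u=0·1.118094+1/4·3.451219+1/2·1.172469≈1.449039; next y=-1/10·(-0.118094)+1·1.449039≈1.460848
n=5: y≈1.460848, sp=1, e=sp−y≈-0.460848; I≈2.990370, D=e−e_prev≈-1.578942; u=0·(-0.460848)+1/4·2.990370+1/2·(-1.578942)≈-0.041879; next y=-1/10·1.460848+1·(-0.041879)≈-0.187963
n=6: y≈-0.187963, sp=1, e=sp−y≈1.187963; I≈4.178334, D=e−e_prev≈1.648812; u=0·1.187963+1/4·4.178334+1/2·1.648812≈1.868989; next y=-1/10·(-0.187963)+1·1.868989≈1.887786
n=7: y≈1.887786, sp=1, e=sp−y≈-0.887786; I≈3.290548, D=e−e_prev≈-2.075749; u=0·(-0.887786)+1/4·3.290548+1/2·(-2.075749)≈-0.215238; next y=-1/10·1.887786+1·(-0.215238)≈-0.404016
n=8: y≈-0.404016, sp=1, e=sp−y≈1.404016; I≈4.694564, D=e−e_prev≈2.291802; u=0·1.404016+1/4·4.694564+1/2·2.291802≈2.319542; next y=-1/10·(-0.404016)+1·2.319542≈2.359943
n=9: y≈2.359943, sp=1, e=sp−y≈-1.359943; I≈3.334621, D=e−e_prev≈-2.763960; u=0·(-1.359943)+1/4·3.334621+1/2·(-2.763960)≈-0.548325; next y=-1/10·2.359943+1·(-0.548325)≈-0.784319
n=10: y≈-0.784319, sp=1, e=sp−y≈1.784319; I≈5.118940, D=e−e_prev≈3.144262; u=0·1.784319+1/4·5.118940+1/2·3.144262≈2.851866; next y=-1/10·(-0.784319)+1·2.851866≈2.930298
n=11: y≈2.930298, sp=1, e=sp−y≈-1.930298; I≈3.188642, D=e−e_prev≈-3.714617; u=0·(-1.930298)+1/4·3.188642+1/2·(-3.714617)≈-1.060148; next y=-1/10·2.930298+1·(-1.060148)≈-1.353178
n=12: y≈-1.353178, sp=1, e=sp−y≈2.353178; I≈5.541819, D=e−e_prev≈4.283476; u=0·2.353178+1/4·5.541819+1/2·4.283476≈3.527193; next y=-1/10·(-1.353178)+1·3.527193≈3.662511
n=13: y≈3.662511, sp=1, e=sp−y≈-2.662511; I≈2.879309, D=e−e_prev≈-5.015689; u=0·(-2.662511)+1/4·2.879309+1/2·(-5.015689)≈-1.788017; next y=-1/10·3.662511+1·(-1.788017)≈-2.154268
n=14: y≈-2.154268, sp=1, e=sp−y≈3.154268; I≈6.033577, D=e−e_prev≈5.816779; u=0·3.154268+1/4·6.033577+1/2·5.816779≈4.416784; next y=-1/10·(-2.154268)+1·4.416784≈4.632210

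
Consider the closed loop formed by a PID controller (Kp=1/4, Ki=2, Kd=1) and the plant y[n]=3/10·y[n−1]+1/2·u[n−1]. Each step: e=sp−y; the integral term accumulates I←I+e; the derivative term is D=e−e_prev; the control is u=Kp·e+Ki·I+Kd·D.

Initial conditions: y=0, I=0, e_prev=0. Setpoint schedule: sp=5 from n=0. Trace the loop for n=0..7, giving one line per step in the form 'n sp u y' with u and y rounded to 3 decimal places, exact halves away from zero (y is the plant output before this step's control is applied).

0 5 16.250 0.000
1 5 -5.156 8.125
2 5 23.582 -0.141
3 5 -13.043 11.749
4 5 33.272 -2.997
5 5 -26.365 15.737
6 5 49.540 -8.461
7 5 -47.488 22.231

(exact arithmetic carried between steps; '≈' marks a value shown rounded to 6 d.p. or computed from one; I and e_prev carry over from the previous line; the table rounds u and y to 3 d.p., halves away from zero)
n=0: y=0, sp=5, e=sp−y=5; I=5, D=e−e_prev=5; u=1/4·5+2·5+1·5=16.25; next y=3/10·0+1/2·16.25=8.125
n=1: y=8.125, sp=5, e=sp−y=-3.125; I=1.875, D=e−e_prev=-8.125; u=1/4·(-3.125)+2·1.875+1·(-8.125)=-5.15625; next y=3/10·8.125+1/2·(-5.15625)=-0.140625
n=2: y=-0.140625, sp=5, e=sp−y=5.140625; I=7.015625, D=e−e_prev=8.265625; u=1/4·5.140625+2·7.015625+1·8.265625≈23.582031; next y=3/10·(-0.140625)+1/2·23.582031≈11.748828
n=3: y≈11.748828, sp=5, e=sp−y≈-6.748828; I≈0.266797, D=e−e_prev≈-11.889453; u=1/4·(-6.748828)+2·0.266797+1·(-11.889453)≈-13.043066; next y=3/10·11.748828+1/2·(-13.043066)≈-2.996885
n=4: y≈-2.996885, sp=5, e=sp−y≈7.996885; I≈8.263682, D=e−e_prev≈14.745713; u=1/4·7.996885+2·8.263682+1·14.745713≈33.272297; next y=3/10·(-2.996885)+1/2·33.272297≈15.737083
n=5: y≈15.737083, sp=5, e=sp−y≈-10.737083; I≈-2.473402, D=e−e_prev≈-18.733968; u=1/4·(-10.737083)+2·(-2.473402)+1·(-18.733968)≈-26.365042; next y=3/10·15.737083+1/2·(-26.365042)≈-8.461396
n=6: y≈-8.461396, sp=5, e=sp−y≈13.461396; I≈10.987994, D=e−e_prev≈24.198479; u=1/4·13.461396+2·10.987994+1·24.198479≈49.539817; next y=3/10·(-8.461396)+1/2·49.539817≈22.231490
n=7: y≈22.231490, sp=5, e=sp−y≈-17.231490; I≈-6.243495, D=e−e_prev≈-30.692886; u=1/4·(-17.231490)+2·(-6.243495)+1·(-30.692886)≈-47.487749; next y=3/10·22.231490+1/2·(-47.487749)≈-17.074428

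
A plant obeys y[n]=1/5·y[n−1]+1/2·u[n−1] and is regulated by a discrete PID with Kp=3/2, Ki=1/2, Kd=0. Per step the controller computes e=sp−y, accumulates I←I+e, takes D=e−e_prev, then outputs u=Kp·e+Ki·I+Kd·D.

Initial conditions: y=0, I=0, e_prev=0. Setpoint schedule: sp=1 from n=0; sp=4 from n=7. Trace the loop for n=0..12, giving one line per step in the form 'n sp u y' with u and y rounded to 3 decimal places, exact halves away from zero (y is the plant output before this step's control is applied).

0 1 2.000 0.000
1 1 0.500 1.000
2 1 1.600 0.450
3 1 0.995 0.890
4 1 1.479 0.676
5 1 1.243 0.875
6 1 1.462 0.796
7 4 7.376 0.890
8 4 2.979 3.866
9 4 6.253 2.263
10 4 4.489 3.579
11 4 5.937 2.960
12 4 5.256 3.560

(exact arithmetic carried between steps; '≈' marks a value shown rounded to 6 d.p. or computed from one; I and e_prev carry over from the previous line; the table rounds u and y to 3 d.p., halves away from zero)
n=0: y=0, sp=1, e=sp−y=1; I=1, D=e−e_prev=1; u=3/2·1+1/2·1+0·1=2; next y=1/5·0+1/2·2=1
n=1: y=1, sp=1, e=sp−y=0; I=1, D=e−e_prev=-1; u=3/2·0+1/2·1+0·(-1)=0.5; next y=1/5·1+1/2·0.5=0.45
n=2: y=0.45, sp=1, e=sp−y=0.55; I=1.55, D=e−e_prev=0.55; u=3/2·0.55+1/2·1.55+0·0.55=1.6; next y=1/5·0.45+1/2·1.6=0.89
n=3: y=0.89, sp=1, e=sp−y=0.11; I=1.66, D=e−e_prev=-0.44; u=3/2·0.11+1/2·1.66+0·(-0.44)=0.995; next y=1/5·0.89+1/2·0.995=0.6755
n=4: y=0.6755, sp=1, e=sp−y=0.3245; I=1.9845, D=e−e_prev=0.2145; u=3/2·0.3245+1/2·1.9845+0·0.2145=1.479; next y=1/5·0.6755+1/2·1.479=0.8746
n=5: y=0.8746, sp=1, e=sp−y=0.1254; I=2.1099, D=e−e_prev=-0.1991; u=3/2·0.1254+1/2·2.1099+0·(-0.1991)=1.24305; next y=1/5·0.8746+1/2·1.24305=0.796445
n=6: y=0.796445, sp=1, e=sp−y=0.203555; I=2.313455, D=e−e_prev=0.078155; u=3/2·0.203555+1/2·2.313455+0·0.078155=1.46206; next y=1/5·0.796445+1/2·1.46206=0.890319
n=7: y=0.890319, sp=4, e=sp−y=3.109681; I=5.423136, D=e−e_prev=2.906126; u=3/2·3.109681+1/2·5.423136+0·2.906126≈7.376090; next y=1/5·0.890319+1/2·7.376090≈3.866109
n=8: y≈3.866109, sp=4, e=sp−y≈0.133891; I≈5.557027, D=e−e_prev≈-2.975790; u=3/2·0.133891+1/2·5.557027+0·(-2.975790)≈2.979351; next y=1/5·3.866109+1/2·2.979351≈2.262897
n=9: y≈2.262897, sp=4, e=sp−y≈1.737103; I≈7.294130, D=e−e_prev≈1.603211; u=3/2·1.737103+1/2·7.294130+0·1.603211≈6.252719; next y=1/5·2.262897+1/2·6.252719≈3.578939
n=10: y≈3.578939, sp=4, e=sp−y≈0.421061; I≈7.715191, D=e−e_prev≈-1.316042; u=3/2·0.421061+1/2·7.715191+0·(-1.316042)≈4.489187; next y=1/5·3.578939+1/2·4.489187≈2.960381
n=11: y≈2.960381, sp=4, e=sp−y≈1.039619; I≈8.754810, D=e−e_prev≈0.618558; u=3/2·1.039619+1/2·8.754810+0·0.618558≈5.936833; next y=1/5·2.960381+1/2·5.936833≈3.560493
n=12: y≈3.560493, sp=4, e=sp−y≈0.439507; I≈9.194317, D=e−e_prev≈-0.600112; u=3/2·0.439507+1/2·9.194317+0·(-0.600112)≈5.256419; next y=1/5·3.560493+1/2·5.256419≈3.340308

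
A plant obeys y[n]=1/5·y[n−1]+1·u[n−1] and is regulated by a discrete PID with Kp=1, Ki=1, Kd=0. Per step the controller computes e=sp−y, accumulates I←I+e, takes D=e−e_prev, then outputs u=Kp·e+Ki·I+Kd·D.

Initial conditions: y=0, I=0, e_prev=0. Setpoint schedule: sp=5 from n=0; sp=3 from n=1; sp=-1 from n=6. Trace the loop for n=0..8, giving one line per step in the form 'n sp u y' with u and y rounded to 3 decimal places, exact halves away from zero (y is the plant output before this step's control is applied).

(exact arithmetic carried between steps; '≈' marks a value shown rounded to 6 d.p. or computed from one; I and e_prev carry over from the previous line; the table rounds u and y to 3 d.p., halves away from zero)
n=0: y=0, sp=5, e=sp−y=5; I=5, D=e−e_prev=5; u=1·5+1·5+0·5=10; next y=1/5·0+1·10=10
n=1: y=10, sp=3, e=sp−y=-7; I=-2, D=e−e_prev=-12; u=1·(-7)+1·(-2)+0·(-12)=-9; next y=1/5·10+1·(-9)=-7
n=2: y=-7, sp=3, e=sp−y=10; I=8, D=e−e_prev=17; u=1·10+1·8+0·17=18; next y=1/5·(-7)+1·18=16.6
n=3: y=16.6, sp=3, e=sp−y=-13.6; I=-5.6, D=e−e_prev=-23.6; u=1·(-13.6)+1·(-5.6)+0·(-23.6)=-19.2; next y=1/5·16.6+1·(-19.2)=-15.88
n=4: y=-15.88, sp=3, e=sp−y=18.88; I=13.28, D=e−e_prev=32.48; u=1·18.88+1·13.28+0·32.48=32.16; next y=1/5·(-15.88)+1·32.16=28.984
n=5: y=28.984, sp=3, e=sp−y=-25.984; I=-12.704, D=e−e_prev=-44.864; u=1·(-25.984)+1·(-12.704)+0·(-44.864)=-38.688; next y=1/5·28.984+1·(-38.688)=-32.8912
n=6: y=-32.8912, sp=-1, e=sp−y=31.8912; I=19.1872, D=e−e_prev=57.8752; u=1·31.8912+1·19.1872+0·57.8752=51.0784; next y=1/5·(-32.8912)+1·51.0784=44.50016
n=7: y=44.50016, sp=-1, e=sp−y=-45.50016; I=-26.31296, D=e−e_prev=-77.39136; u=1·(-45.50016)+1·(-26.31296)+0·(-77.39136)=-71.81312; next y=1/5·44.50016+1·(-71.81312)=-62.913088
n=8: y=-62.913088, sp=-1, e=sp−y=61.913088; I=35.600128, D=e−e_prev=107.413248; u=1·61.913088+1·35.600128+0·107.413248=97.513216; next y=1/5·(-62.913088)+1·97.513216≈84.930598

0 5 10.000 0.000
1 3 -9.000 10.000
2 3 18.000 -7.000
3 3 -19.200 16.600
4 3 32.160 -15.880
5 3 -38.688 28.984
6 -1 51.078 -32.891
7 -1 -71.813 44.500
8 -1 97.513 -62.913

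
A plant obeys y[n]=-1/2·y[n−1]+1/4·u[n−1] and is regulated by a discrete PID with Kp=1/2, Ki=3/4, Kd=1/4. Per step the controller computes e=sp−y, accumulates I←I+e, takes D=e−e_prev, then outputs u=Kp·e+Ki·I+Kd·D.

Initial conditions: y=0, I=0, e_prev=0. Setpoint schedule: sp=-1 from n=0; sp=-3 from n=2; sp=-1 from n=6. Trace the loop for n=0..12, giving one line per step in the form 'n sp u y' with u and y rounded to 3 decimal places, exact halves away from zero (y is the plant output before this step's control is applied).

(exact arithmetic carried between steps; '≈' marks a value shown rounded to 6 d.p. or computed from one; I and e_prev carry over from the previous line; the table rounds u and y to 3 d.p., halves away from zero)
n=0: y=0, sp=-1, e=sp−y=-1; I=-1, D=e−e_prev=-1; u=1/2·(-1)+3/4·(-1)+1/4·(-1)=-1.5; next y=-1/2·0+1/4·(-1.5)=-0.375
n=1: y=-0.375, sp=-1, e=sp−y=-0.625; I=-1.625, D=e−e_prev=0.375; u=1/2·(-0.625)+3/4·(-1.625)+1/4·0.375=-1.4375; next y=-1/2·(-0.375)+1/4·(-1.4375)=-0.171875
n=2: y=-0.171875, sp=-3, e=sp−y=-2.828125; I=-4.453125, D=e−e_prev=-2.203125; u=1/2·(-2.828125)+3/4·(-4.453125)+1/4·(-2.203125)≈-5.304688; next y=-1/2·(-0.171875)+1/4·(-5.304688)≈-1.240234
n=3: y≈-1.240234, sp=-3, e=sp−y≈-1.759766; I≈-6.212891, D=e−e_prev≈1.068359; u=1/2·(-1.759766)+3/4·(-6.212891)+1/4·1.068359≈-5.272461; next y=-1/2·(-1.240234)+1/4·(-5.272461)≈-0.697998
n=4: y≈-0.697998, sp=-3, e=sp−y≈-2.302002; I≈-8.514893, D=e−e_prev≈-0.542236; u=1/2·(-2.302002)+3/4·(-8.514893)+1/4·(-0.542236)≈-7.672729; next y=-1/2·(-0.697998)+1/4·(-7.672729)≈-1.569183
n=5: y≈-1.569183, sp=-3, e=sp−y≈-1.430817; I≈-9.945709, D=e−e_prev≈0.871185; u=1/2·(-1.430817)+3/4·(-9.945709)+1/4·0.871185≈-7.956894; next y=-1/2·(-1.569183)+1/4·(-7.956894)≈-1.204632
n=6: y≈-1.204632, sp=-1, e=sp−y≈0.204632; I≈-9.741077, D=e−e_prev≈1.635448; u=1/2·0.204632+3/4·(-9.741077)+1/4·1.635448≈-6.794630; next y=-1/2·(-1.204632)+1/4·(-6.794630)≈-1.096342
n=7: y≈-1.096342, sp=-1, e=sp−y≈0.096342; I≈-9.644736, D=e−e_prev≈-0.108290; u=1/2·0.096342+3/4·(-9.644736)+1/4·(-0.108290)≈-7.212454; next y=-1/2·(-1.096342)+1/4·(-7.212454)≈-1.254943
n=8: y≈-1.254943, sp=-1, e=sp−y≈0.254943; I≈-9.389793, D=e−e_prev≈0.158601; u=1/2·0.254943+3/4·(-9.389793)+1/4·0.158601≈-6.875223; next y=-1/2·(-1.254943)+1/4·(-6.875223)≈-1.091335
n=9: y≈-1.091335, sp=-1, e=sp−y≈0.091335; I≈-9.298459, D=e−e_prev≈-0.163608; u=1/2·0.091335+3/4·(-9.298459)+1/4·(-0.163608)≈-6.969079; next y=-1/2·(-1.091335)+1/4·(-6.969079)≈-1.196602
n=10: y≈-1.196602, sp=-1, e=sp−y≈0.196602; I≈-9.101856, D=e−e_prev≈0.105268; u=1/2·0.196602+3/4·(-9.101856)+1/4·0.105268≈-6.701774; next y=-1/2·(-1.196602)+1/4·(-6.701774)≈-1.077142
n=11: y≈-1.077142, sp=-1, e=sp−y≈0.077142; I≈-9.024714, D=e−e_prev≈-0.119460; u=1/2·0.077142+3/4·(-9.024714)+1/4·(-0.119460)≈-6.759829; next y=-1/2·(-1.077142)+1/4·(-6.759829)≈-1.151386
n=12: y≈-1.151386, sp=-1, e=sp−y≈0.151386; I≈-8.873328, D=e−e_prev≈0.074244; u=1/2·0.151386+3/4·(-8.873328)+1/4·0.074244≈-6.560742; next y=-1/2·(-1.151386)+1/4·(-6.560742)≈-1.064492

0 -1 -1.500 0.000
1 -1 -1.438 -0.375
2 -3 -5.305 -0.172
3 -3 -5.272 -1.240
4 -3 -7.673 -0.698
5 -3 -7.957 -1.569
6 -1 -6.795 -1.205
7 -1 -7.212 -1.096
8 -1 -6.875 -1.255
9 -1 -6.969 -1.091
10 -1 -6.702 -1.197
11 -1 -6.760 -1.077
12 -1 -6.561 -1.151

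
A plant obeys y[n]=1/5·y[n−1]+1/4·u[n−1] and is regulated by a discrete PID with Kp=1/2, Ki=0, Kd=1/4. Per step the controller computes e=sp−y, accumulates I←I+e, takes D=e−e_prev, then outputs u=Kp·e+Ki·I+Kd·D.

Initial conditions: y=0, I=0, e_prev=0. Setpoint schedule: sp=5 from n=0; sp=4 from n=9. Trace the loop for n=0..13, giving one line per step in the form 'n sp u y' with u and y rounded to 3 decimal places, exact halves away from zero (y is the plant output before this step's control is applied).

(exact arithmetic carried between steps; '≈' marks a value shown rounded to 6 d.p. or computed from one; I and e_prev carry over from the previous line; the table rounds u and y to 3 d.p., halves away from zero)
n=0: y=0, sp=5, e=sp−y=5; I=5, D=e−e_prev=5; u=1/2·5+0·5+1/4·5=3.75; next y=1/5·0+1/4·3.75=0.9375
n=1: y=0.9375, sp=5, e=sp−y=4.0625; I=9.0625, D=e−e_prev=-0.9375; u=1/2·4.0625+0·9.0625+1/4·(-0.9375)=1.796875; next y=1/5·0.9375+1/4·1.796875≈0.636719
n=2: y≈0.636719, sp=5, e=sp−y≈4.363281; I≈13.425781, D=e−e_prev≈0.300781; u=1/2·4.363281+0·13.425781+1/4·0.300781≈2.256836; next y=1/5·0.636719+1/4·2.256836≈0.691553
n=3: y≈0.691553, sp=5, e=sp−y≈4.308447; I≈17.734229, D=e−e_prev≈-0.054834; u=1/2·4.308447+0·17.734229+1/4·(-0.054834)≈2.140515; next y=1/5·0.691553+1/4·2.140515≈0.673439
n=4: y≈0.673439, sp=5, e=sp−y≈4.326561; I≈22.060789, D=e−e_prev≈0.018113; u=1/2·4.326561+0·22.060789+1/4·0.018113≈2.167809; next y=1/5·0.673439+1/4·2.167809≈0.676640
n=5: y≈0.676640, sp=5, e=sp−y≈4.323360; I≈26.384149, D=e−e_prev≈-0.003201; u=1/2·4.323360+0·26.384149+1/4·(-0.003201)≈2.160880; next y=1/5·0.676640+1/4·2.160880≈0.675548
n=6: y≈0.675548, sp=5, e=sp−y≈4.324452; I≈30.708601, D=e−e_prev≈0.001092; u=1/2·4.324452+0·30.708601+1/4·0.001092≈2.162499; next y=1/5·0.675548+1/4·2.162499≈0.675734
n=7: y≈0.675734, sp=5, e=sp−y≈4.324266; I≈35.032867, D=e−e_prev≈-0.000186; u=1/2·4.324266+0·35.032867+1/4·(-0.000186)≈2.162086; next y=1/5·0.675734+1/4·2.162086≈0.675668
n=8: y≈0.675668, sp=5, e=sp−y≈4.324332; I≈39.357198, D=e−e_prev≈0.000066; u=1/2·4.324332+0·39.357198+1/4·0.000066≈2.162182; next y=1/5·0.675668+1/4·2.162182≈0.675679
n=9: y≈0.675679, sp=4, e=sp−y≈3.324321; I≈42.681519, D=e−e_prev≈-1.000011; u=1/2·3.324321+0·42.681519+1/4·(-1.000011)≈1.412158; next y=1/5·0.675679+1/4·1.412158≈0.488175
n=10: y≈0.488175, sp=4, e=sp−y≈3.511825; I≈46.193344, D=e−e_prev≈0.187504; u=1/2·3.511825+0·46.193344+1/4·0.187504≈1.802788; next y=1/5·0.488175+1/4·1.802788≈0.548332
n=11: y≈0.548332, sp=4, e=sp−y≈3.451668; I≈49.645012, D=e−e_prev≈-0.060157; u=1/2·3.451668+0·49.645012+1/4·(-0.060157)≈1.710795; next y=1/5·0.548332+1/4·1.710795≈0.537365
n=12: y≈0.537365, sp=4, e=sp−y≈3.462635; I≈53.107647, D=e−e_prev≈0.010967; u=1/2·3.462635+0·53.107647+1/4·0.010967≈1.734059; next y=1/5·0.537365+1/4·1.734059≈0.540988
n=13: y≈0.540988, sp=4, e=sp−y≈3.459012; I≈56.566659, D=e−e_prev≈-0.003623; u=1/2·3.459012+0·56.566659+1/4·(-0.003623)≈1.728600; next y=1/5·0.540988+1/4·1.728600≈0.540348

0 5 3.750 0.000
1 5 1.797 0.938
2 5 2.257 0.637
3 5 2.141 0.692
4 5 2.168 0.673
5 5 2.161 0.677
6 5 2.162 0.676
7 5 2.162 0.676
8 5 2.162 0.676
9 4 1.412 0.676
10 4 1.803 0.488
11 4 1.711 0.548
12 4 1.734 0.537
13 4 1.729 0.541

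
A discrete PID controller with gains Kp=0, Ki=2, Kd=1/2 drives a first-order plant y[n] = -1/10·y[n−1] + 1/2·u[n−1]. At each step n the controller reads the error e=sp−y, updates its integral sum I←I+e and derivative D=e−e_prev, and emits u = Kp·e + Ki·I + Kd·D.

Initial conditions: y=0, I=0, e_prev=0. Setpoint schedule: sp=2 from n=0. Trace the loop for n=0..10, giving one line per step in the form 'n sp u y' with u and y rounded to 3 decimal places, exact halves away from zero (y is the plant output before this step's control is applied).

0 2 5.000 0.000
1 2 1.750 2.500
2 2 6.688 0.625
3 2 1.859 3.281
4 2 7.324 0.602
5 2 1.280 3.602
6 2 7.882 0.280
7 2 0.579 3.913
8 2 8.606 -0.102
9 2 -0.236 4.313
10 2 9.502 -0.549

(exact arithmetic carried between steps; '≈' marks a value shown rounded to 6 d.p. or computed from one; I and e_prev carry over from the previous line; the table rounds u and y to 3 d.p., halves away from zero)
n=0: y=0, sp=2, e=sp−y=2; I=2, D=e−e_prev=2; u=0·2+2·2+1/2·2=5; next y=-1/10·0+1/2·5=2.5
n=1: y=2.5, sp=2, e=sp−y=-0.5; I=1.5, D=e−e_prev=-2.5; u=0·(-0.5)+2·1.5+1/2·(-2.5)=1.75; next y=-1/10·2.5+1/2·1.75=0.625
n=2: y=0.625, sp=2, e=sp−y=1.375; I=2.875, D=e−e_prev=1.875; u=0·1.375+2·2.875+1/2·1.875=6.6875; next y=-1/10·0.625+1/2·6.6875=3.28125
n=3: y=3.28125, sp=2, e=sp−y=-1.28125; I=1.59375, D=e−e_prev=-2.65625; u=0·(-1.28125)+2·1.59375+1/2·(-2.65625)=1.859375; next y=-1/10·3.28125+1/2·1.859375≈0.601563
n=4: y≈0.601563, sp=2, e=sp−y≈1.398438; I≈2.992188, D=e−e_prev≈2.679688; u=0·1.398438+2·2.992188+1/2·2.679688≈7.324219; next y=-1/10·0.601563+1/2·7.324219≈3.601953
n=5: y≈3.601953, sp=2, e=sp−y≈-1.601953; I≈1.390234, D=e−e_prev≈-3.000391; u=0·(-1.601953)+2·1.390234+1/2·(-3.000391)≈1.280273; next y=-1/10·3.601953+1/2·1.280273≈0.279941
n=6: y≈0.279941, sp=2, e=sp−y≈1.720059; I≈3.110293, D=e−e_prev≈3.322012; u=0·1.720059+2·3.110293+1/2·3.322012≈7.881592; next y=-1/10·0.279941+1/2·7.881592≈3.912802
n=7: y≈3.912802, sp=2, e=sp−y≈-1.912802; I≈1.197491, D=e−e_prev≈-3.632860; u=0·(-1.912802)+2·1.197491+1/2·(-3.632860)≈0.578552; next y=-1/10·3.912802+1/2·0.578552≈-0.102004
n=8: y≈-0.102004, sp=2, e=sp−y≈2.102004; I≈3.299495, D=e−e_prev≈4.014806; u=0·2.102004+2·3.299495+1/2·4.014806≈8.606393; next y=-1/10·(-0.102004)+1/2·8.606393≈4.313397
n=9: y≈4.313397, sp=2, e=sp−y≈-2.313397; I≈0.986098, D=e−e_prev≈-4.415401; u=0·(-2.313397)+2·0.986098+1/2·(-4.415401)≈-0.235504; next y=-1/10·4.313397+1/2·(-0.235504)≈-0.549092
n=10: y≈-0.549092, sp=2, e=sp−y≈2.549092; I≈3.535190, D=e−e_prev≈4.862489; u=0·2.549092+2·3.535190+1/2·4.862489≈9.501625; next y=-1/10·(-0.549092)+1/2·9.501625≈4.805721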